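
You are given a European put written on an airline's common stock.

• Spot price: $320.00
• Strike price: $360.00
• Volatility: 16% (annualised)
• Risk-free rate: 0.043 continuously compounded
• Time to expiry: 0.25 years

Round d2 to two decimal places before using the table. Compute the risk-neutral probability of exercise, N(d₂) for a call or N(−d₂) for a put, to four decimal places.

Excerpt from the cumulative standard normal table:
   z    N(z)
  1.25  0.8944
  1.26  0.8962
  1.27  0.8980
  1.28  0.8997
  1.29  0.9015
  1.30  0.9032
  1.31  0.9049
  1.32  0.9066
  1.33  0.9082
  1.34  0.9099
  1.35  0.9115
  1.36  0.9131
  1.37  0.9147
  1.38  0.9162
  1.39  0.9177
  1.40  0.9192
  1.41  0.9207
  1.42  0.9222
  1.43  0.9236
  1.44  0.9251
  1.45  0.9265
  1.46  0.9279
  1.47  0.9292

0.9162

T = 0.25;  σ√T = 0.0800
d₁ = [ln(320/360) + (0.043 + 0.16²/2)·0.25] / 0.0800 = [-0.1178 + 0.0139] / 0.0800 = -1.2979 ⇒ -1.30
d₂ = d₁ − σ√T = -1.2979 − 0.0800 = -1.3779 ⇒ -1.38
Risk-neutral Pr[S_T < K] = N(−d₂) = N(1.38) = 0.9162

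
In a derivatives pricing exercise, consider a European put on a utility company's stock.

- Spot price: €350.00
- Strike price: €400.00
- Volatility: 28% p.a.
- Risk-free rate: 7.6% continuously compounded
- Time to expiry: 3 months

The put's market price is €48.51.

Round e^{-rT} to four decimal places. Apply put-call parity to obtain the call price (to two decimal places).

exp(−rT) = exp(−0.076·0.25) = 0.9812
Put-call parity: C − P = S − K·e^(−rT) = 350 − 400·0.9812 = 350 − 392.4800 = -42.4800
C = P + (C − P) = 48.51 + (-42.4800) = 6.0300

€6.03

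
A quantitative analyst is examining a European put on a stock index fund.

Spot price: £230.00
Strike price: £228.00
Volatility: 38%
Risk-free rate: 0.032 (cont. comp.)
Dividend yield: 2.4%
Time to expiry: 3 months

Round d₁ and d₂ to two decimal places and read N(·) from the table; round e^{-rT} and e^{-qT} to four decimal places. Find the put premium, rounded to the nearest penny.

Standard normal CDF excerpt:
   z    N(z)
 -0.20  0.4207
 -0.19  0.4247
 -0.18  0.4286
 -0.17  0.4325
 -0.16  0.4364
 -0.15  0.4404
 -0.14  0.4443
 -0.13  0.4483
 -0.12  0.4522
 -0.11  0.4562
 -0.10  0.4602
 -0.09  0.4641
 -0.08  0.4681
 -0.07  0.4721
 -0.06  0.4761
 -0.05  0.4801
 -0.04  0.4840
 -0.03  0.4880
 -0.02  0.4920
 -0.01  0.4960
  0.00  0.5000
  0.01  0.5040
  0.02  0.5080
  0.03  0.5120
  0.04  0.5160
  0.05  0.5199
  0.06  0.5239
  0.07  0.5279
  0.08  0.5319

σ√T = 0.38·√0.25 = 0.1900
d₁ = [ln(230/228) + (0.032 − 0.024 + 0.38²/2)·0.25] / 0.1900 = [0.0087 + 0.0200] / 0.1900 = 0.1515 which rounds to 0.15
d₂ = d₁ − σ√T = 0.1515 − 0.1900 = -0.0385 which rounds to -0.04
exp(−qT) = exp(−0.024·0.25) = 0.9940;  exp(−rT) = exp(−0.032·0.25) = 0.9920
P = 228·0.9920·N(0.04) − 230·0.9940·N(-0.15) = 228·0.9920·0.5160 − 230·0.9940·0.4404 = 116.7068 − 100.6842 = 16.0226

£16.02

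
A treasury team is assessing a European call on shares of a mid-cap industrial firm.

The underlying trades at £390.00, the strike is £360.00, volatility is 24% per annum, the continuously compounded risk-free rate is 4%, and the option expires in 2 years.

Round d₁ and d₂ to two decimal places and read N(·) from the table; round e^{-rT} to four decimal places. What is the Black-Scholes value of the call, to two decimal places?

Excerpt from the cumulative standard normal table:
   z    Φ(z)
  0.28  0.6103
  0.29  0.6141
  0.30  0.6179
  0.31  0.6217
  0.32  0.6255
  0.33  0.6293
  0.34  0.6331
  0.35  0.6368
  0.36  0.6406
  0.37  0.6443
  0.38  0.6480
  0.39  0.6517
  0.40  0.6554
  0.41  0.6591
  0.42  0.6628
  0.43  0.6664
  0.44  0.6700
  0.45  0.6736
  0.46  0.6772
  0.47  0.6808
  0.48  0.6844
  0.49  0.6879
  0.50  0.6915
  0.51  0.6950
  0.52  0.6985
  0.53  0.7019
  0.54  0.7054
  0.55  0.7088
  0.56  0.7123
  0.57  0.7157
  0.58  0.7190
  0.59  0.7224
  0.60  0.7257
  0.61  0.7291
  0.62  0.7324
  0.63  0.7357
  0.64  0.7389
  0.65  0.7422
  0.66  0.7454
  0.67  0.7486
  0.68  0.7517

£82.83

T = 2;  σ√T = 0.3394
d₁ = [ln(390/360) + (0.04 + 0.24²/2)·2] / 0.3394 = [0.0800 + 0.1376] / 0.3394 = 0.6412 → 0.64
d₂ = d₁ − σ√T = 0.6412 − 0.3394 = 0.3018 → 0.30
exp(−rT) = exp(−0.04·2) = 0.9231
C = 390·N(0.64) − 360·0.9231·N(0.30) = 390·0.7389 − 360·0.9231·0.6179 = 288.1710 − 205.3381 = 82.8329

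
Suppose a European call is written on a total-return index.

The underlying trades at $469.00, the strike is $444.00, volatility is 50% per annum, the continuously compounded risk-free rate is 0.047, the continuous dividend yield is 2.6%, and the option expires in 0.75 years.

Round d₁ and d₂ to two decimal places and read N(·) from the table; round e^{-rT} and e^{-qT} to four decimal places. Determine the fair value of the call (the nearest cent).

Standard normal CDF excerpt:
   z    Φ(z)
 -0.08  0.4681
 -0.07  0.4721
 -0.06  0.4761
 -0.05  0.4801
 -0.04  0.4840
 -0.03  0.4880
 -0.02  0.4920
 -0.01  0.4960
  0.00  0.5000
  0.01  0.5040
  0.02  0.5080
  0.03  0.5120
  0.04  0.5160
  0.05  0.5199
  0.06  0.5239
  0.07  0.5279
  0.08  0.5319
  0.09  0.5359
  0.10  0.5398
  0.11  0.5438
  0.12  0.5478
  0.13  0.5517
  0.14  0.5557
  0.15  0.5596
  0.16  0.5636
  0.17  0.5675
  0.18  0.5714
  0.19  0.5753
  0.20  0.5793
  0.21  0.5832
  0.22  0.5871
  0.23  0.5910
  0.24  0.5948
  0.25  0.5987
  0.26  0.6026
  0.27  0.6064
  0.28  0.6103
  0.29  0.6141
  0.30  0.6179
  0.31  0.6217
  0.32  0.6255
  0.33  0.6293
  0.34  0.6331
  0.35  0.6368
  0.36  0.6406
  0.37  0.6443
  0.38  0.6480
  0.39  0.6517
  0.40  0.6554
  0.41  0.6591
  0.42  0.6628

$92.26

T = 0.75;  σ√T = 0.4330
d₁ = [ln(469/444) + (0.047 − 0.026 + 0.5²/2)·0.75] / 0.4330 = [0.0548 + 0.1095] / 0.4330 = 0.3794 which rounds to 0.38
d₂ = d₁ − σ√T = 0.3794 − 0.4330 = -0.0536 which rounds to -0.05
e^(−qT) = e^(−0.026·0.75) = 0.9807;  e^(−rT) = e^(−0.047·0.75) = 0.9654
C = 469·0.9807·N(0.38) − 444·0.9654·N(-0.05) = 469·0.9807·0.6480 − 444·0.9654·0.4801 = 298.0465 − 205.7889 = 92.2576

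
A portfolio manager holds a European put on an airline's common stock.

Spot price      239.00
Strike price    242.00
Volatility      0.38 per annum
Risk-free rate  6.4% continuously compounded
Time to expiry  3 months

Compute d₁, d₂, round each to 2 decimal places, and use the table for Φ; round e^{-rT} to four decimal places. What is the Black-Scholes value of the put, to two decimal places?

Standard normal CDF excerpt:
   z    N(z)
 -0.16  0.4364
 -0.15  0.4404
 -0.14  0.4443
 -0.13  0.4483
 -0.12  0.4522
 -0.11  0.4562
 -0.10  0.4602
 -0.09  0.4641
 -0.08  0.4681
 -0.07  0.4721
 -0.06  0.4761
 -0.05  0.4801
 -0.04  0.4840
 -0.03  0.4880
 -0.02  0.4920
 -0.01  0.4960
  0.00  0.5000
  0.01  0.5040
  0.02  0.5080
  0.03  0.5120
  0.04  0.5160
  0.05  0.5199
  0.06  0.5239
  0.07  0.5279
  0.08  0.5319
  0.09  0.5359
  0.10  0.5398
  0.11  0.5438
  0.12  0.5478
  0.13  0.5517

17.64

σ√T = 0.38 × 0.5000 = 0.1900
d₁ = [ln(239/242) + (0.064 + 0.38²/2)·0.25] / 0.1900 = [-0.0125 + 0.0340] / 0.1900 = 0.1136 ⇒ 0.11
d₂ = d₁ − σ√T = 0.1136 − 0.1900 = -0.0764 ⇒ -0.08
e^(−rT) = e^(−0.064·0.25) = 0.9841
P = 242·0.9841·N(0.08) − 239·N(-0.11) = 242·0.9841·0.5319 − 239·0.4562 = 126.6732 − 109.0318 = 17.6414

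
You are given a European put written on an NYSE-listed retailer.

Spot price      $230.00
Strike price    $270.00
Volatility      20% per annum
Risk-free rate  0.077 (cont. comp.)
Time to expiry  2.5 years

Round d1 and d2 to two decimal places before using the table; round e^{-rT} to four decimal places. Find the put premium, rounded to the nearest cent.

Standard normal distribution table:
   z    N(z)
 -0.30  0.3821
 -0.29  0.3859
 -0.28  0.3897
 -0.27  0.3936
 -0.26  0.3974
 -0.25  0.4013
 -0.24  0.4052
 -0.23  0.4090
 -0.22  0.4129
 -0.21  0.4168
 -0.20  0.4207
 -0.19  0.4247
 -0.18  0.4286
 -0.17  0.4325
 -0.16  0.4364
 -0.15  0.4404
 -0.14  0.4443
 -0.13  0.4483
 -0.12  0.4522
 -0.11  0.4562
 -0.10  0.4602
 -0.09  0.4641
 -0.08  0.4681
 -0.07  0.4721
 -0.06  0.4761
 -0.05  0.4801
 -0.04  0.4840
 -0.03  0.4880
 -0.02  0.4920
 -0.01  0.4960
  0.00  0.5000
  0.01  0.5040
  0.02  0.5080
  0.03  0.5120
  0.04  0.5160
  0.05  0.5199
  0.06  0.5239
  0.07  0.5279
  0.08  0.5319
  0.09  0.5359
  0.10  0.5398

$25.28

σ√T = 0.2·√2.5 = 0.3162
d₁ = [ln(230/270) + (0.077 + ½·0.2²)·2.5] / (σ√T) = (-0.1603 + 0.2425) / 0.3162 = 0.2598 ≈ 0.26
d₂ = 0.2598 − 0.3162 = -0.0564 ≈ -0.06
exp(−rT) = exp(−0.077·2.5) = 0.8249
P = 270·0.8249·N(0.06) − 230·N(-0.26) = 270·0.8249·0.5239 − 230·0.3974 = 116.6846 − 91.4020 = 25.2826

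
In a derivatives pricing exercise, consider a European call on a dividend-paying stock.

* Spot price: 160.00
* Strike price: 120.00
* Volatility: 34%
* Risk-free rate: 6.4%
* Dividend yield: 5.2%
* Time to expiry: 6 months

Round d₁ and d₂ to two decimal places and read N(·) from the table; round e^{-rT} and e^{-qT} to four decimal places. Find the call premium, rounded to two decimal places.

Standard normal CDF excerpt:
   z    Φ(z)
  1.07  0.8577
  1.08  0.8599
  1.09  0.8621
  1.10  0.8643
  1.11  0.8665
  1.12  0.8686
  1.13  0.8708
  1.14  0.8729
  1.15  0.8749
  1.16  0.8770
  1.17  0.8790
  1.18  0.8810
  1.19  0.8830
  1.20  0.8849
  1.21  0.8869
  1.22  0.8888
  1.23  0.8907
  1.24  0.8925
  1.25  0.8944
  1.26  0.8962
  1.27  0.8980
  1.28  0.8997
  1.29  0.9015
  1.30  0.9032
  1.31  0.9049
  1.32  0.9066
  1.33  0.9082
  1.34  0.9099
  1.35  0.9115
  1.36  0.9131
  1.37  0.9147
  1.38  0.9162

T = 0.5;  σ√T = 0.2404
ln(S/K) + (r − q + σ²/2)T = ln(160/120) + (0.064 − 0.052 + 0.34²/2)·0.5 = 0.2877 + 0.0349 = 0.3226
d₁ = 0.3226 / 0.2404 = 1.3418 ≈ 1.34
d₂ = d₁ − σ√T = 1.3418 − 0.2404 = 1.1013 ≈ 1.10
exp(−qT) = exp(−0.052·0.5) = 0.9743;  exp(−rT) = exp(−0.064·0.5) = 0.9685
N(d₁) = N(1.34) = 0.9099;  N(d₂) = N(1.10) = 0.8643
C = 160·0.9743·0.9099 − 120·0.9685·0.8643 = 141.8425 − 100.4489 = 41.3935

41.39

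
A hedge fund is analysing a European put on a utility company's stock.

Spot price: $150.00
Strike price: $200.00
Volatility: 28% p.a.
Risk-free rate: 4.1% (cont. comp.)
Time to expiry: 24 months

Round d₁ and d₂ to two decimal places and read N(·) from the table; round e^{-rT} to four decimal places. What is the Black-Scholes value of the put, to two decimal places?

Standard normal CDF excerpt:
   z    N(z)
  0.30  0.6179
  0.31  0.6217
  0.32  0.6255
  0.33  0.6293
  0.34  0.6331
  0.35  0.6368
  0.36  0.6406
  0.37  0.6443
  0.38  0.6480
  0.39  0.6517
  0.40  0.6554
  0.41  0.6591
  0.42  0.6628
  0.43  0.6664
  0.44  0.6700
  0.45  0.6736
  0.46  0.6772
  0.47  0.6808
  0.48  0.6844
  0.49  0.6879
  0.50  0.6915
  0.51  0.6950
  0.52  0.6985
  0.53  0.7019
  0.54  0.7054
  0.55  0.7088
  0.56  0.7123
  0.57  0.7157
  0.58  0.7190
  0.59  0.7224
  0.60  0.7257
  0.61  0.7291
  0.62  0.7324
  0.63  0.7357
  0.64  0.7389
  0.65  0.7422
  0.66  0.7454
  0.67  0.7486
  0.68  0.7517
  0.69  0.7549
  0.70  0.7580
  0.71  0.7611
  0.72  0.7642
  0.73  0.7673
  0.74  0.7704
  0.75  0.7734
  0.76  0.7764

$46.99

T = 2;  σ√T = 0.3960
d₁ = [ln(150/200) + (0.041 + 0.28²/2)·2] / 0.3960 = [-0.2877 + 0.1604] / 0.3960 = -0.3214 which rounds to -0.32
d₂ = d₁ − σ√T = -0.3214 − 0.3960 = -0.7174 which rounds to -0.72
exp(−rT) = exp(−0.041·2) = 0.9213
P = 200·0.9213·N(0.72) − 150·N(0.32) = 200·0.9213·0.7642 − 150·0.6255 = 140.8115 − 93.8250 = 46.9865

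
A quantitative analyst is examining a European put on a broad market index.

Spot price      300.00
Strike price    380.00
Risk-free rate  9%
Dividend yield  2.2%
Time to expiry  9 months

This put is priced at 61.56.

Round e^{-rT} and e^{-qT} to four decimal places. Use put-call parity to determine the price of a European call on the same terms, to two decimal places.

e^(−qT) = e^(−0.022·0.75) = 0.9836;  e^(−rT) = e^(−0.09·0.75) = 0.9347
Put-call parity: C − P = S·e^(−qT) − K·e^(−rT) = 300·0.9836 − 380·0.9347 = 295.0800 − 355.1860 = -60.1060
C = P + (C − P) = 61.56 + (-60.1060) = 1.4540

1.45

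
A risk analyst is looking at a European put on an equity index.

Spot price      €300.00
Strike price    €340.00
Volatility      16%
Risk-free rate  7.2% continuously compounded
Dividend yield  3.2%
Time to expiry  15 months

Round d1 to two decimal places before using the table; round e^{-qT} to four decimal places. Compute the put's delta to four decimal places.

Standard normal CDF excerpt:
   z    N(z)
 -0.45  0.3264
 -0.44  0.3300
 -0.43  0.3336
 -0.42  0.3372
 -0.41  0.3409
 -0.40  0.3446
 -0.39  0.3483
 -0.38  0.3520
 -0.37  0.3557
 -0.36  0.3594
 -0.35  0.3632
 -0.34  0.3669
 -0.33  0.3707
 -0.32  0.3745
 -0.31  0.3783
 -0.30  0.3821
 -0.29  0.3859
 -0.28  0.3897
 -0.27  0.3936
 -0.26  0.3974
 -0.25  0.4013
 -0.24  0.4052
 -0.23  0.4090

σ√T = 0.16 × 1.1180 = 0.1789
ln(S/K) + (r − q + σ²/2)T = ln(300/340) + (0.072 − 0.032 + 0.16²/2)·1.25 = -0.1252 + 0.0660 = -0.0592
d₁ = -0.0592 / 0.1789 = -0.3307 ≈ -0.33
N(d₁) = N(-0.33) = 0.3707
Δ_put = exp(−qT)·(N(d₁) − 1) = 0.9608·(0.3707 − 1) = -0.6046

-0.6046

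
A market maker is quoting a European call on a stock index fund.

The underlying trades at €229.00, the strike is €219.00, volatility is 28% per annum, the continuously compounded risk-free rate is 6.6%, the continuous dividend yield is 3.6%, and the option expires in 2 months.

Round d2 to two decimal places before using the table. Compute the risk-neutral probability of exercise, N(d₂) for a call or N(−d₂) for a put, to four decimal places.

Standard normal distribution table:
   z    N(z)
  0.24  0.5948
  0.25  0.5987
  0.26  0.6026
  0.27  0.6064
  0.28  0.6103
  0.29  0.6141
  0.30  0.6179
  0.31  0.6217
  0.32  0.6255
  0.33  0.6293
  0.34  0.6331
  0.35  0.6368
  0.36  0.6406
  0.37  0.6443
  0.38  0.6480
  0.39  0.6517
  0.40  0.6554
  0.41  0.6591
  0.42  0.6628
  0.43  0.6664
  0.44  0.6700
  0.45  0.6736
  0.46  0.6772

T = 0.1667;  σ√T = 0.1143
d₁ = [ln(229/219) + (0.066 − 0.036 + 0.28²/2)·0.1667] / 0.1143 = [0.0447 + 0.0115] / 0.1143 = 0.4915 ⇒ 0.49
d₂ = d₁ − σ√T = 0.4915 − 0.1143 = 0.3772 ⇒ 0.38
Risk-neutral Pr[S_T > K] = N(d₂) = N(0.38) = 0.6480

0.6480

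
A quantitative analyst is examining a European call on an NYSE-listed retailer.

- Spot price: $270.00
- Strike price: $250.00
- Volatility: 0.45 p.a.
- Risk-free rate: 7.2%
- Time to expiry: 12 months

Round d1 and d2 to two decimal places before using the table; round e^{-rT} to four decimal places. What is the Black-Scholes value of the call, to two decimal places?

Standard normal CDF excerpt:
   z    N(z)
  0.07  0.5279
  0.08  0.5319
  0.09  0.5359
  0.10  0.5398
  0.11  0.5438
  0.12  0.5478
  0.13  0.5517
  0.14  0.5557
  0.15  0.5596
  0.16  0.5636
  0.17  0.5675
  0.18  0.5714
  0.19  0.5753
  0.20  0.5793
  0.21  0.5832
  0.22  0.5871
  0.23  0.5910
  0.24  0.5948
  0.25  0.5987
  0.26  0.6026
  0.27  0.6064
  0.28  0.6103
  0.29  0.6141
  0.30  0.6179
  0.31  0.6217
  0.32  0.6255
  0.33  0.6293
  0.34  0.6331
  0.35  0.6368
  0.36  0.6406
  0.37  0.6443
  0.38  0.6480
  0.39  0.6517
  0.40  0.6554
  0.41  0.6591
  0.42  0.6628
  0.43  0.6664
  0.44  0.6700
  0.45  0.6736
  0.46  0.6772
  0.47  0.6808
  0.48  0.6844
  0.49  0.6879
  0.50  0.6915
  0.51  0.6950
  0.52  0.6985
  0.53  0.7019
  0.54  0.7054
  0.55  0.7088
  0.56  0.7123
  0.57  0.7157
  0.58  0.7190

$65.82

σ√T = 0.45 × 1.0000 = 0.4500
d₁ = [ln(270/250) + (0.072 + 0.45²/2)·1] / 0.4500 = [0.0770 + 0.1733] / 0.4500 = 0.5560 → 0.56
d₂ = d₁ − σ√T = 0.5560 − 0.4500 = 0.1060 → 0.11
exp(−rT) = exp(−0.072·1) = 0.9305
N(d₁) = N(0.56) = 0.7123;  N(d₂) = N(0.11) = 0.5438
C = 270·0.7123 − 250·0.9305·0.5438 = 192.3210 − 126.5015 = 65.8195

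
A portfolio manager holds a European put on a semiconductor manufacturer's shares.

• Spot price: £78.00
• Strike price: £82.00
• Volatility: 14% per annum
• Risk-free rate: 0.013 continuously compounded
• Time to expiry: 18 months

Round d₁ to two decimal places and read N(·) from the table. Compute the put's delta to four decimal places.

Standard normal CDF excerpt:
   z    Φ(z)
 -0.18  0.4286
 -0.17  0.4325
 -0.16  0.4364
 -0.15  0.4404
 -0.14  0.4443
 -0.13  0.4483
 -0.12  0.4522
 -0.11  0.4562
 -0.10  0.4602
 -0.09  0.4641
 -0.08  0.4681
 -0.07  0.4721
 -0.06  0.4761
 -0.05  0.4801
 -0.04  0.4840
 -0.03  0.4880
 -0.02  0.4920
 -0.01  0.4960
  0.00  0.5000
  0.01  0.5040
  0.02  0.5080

-0.5359

σ√T = 0.14·√1.5 = 0.1715
d₁ = [ln(78/82) + (0.013 + ½·0.14²)·1.5] / (σ√T) = (-0.0500 + 0.0342) / 0.1715 = -0.0922 ⇒ -0.09
N(d₁) = N(-0.09) = 0.4641
Δ_put = N(d₁) − 1 = 0.4641 − 1 = -0.5359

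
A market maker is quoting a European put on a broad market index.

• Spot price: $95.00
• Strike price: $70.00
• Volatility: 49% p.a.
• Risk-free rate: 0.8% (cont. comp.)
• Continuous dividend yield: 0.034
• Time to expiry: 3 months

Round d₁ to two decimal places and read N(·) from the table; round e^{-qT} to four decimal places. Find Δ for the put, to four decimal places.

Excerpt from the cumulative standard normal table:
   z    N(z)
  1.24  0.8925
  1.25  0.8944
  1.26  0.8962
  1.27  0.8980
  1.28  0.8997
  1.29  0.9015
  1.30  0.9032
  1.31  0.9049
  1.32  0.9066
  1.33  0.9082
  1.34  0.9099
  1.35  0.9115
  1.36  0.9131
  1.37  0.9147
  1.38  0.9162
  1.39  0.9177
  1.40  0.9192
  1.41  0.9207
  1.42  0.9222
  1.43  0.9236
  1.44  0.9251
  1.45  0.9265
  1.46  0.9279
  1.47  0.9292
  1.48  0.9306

-0.0893

σ√T = 0.49 × 0.5000 = 0.2450
d₁ = [ln(95/70) + (0.008 − 0.034 + 0.49²/2)·0.25] / 0.2450 = [0.3054 + 0.0235] / 0.2450 = 1.3424 ⇒ 1.34
N(d₁) = N(1.34) = 0.9099
Δ_put = exp(−qT)·(N(d₁) − 1) = 0.9915·(0.9099 − 1) = -0.0893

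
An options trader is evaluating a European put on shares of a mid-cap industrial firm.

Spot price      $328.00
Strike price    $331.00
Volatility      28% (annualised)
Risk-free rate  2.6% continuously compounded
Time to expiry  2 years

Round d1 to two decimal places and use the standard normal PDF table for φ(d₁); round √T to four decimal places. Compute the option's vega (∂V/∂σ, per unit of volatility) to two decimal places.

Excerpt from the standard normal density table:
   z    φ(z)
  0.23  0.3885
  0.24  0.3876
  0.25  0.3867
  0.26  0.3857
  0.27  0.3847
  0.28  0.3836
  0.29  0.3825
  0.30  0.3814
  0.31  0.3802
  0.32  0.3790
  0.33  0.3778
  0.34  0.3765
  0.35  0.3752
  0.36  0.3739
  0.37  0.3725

σ√T = 0.28 × 1.4142 = 0.3960
d₁ = [ln(328/331) + (0.026 + 0.28²/2)·2] / 0.3960 = [-0.0091 + 0.1304] / 0.3960 = 0.3063 ⇒ 0.31
√T = √2 = 1.4142
φ(d₁) = φ(0.31) = 0.3802
vega = S·φ(d₁)·√T = 328·0.3802·1.4142 = 176.3587
(The call has the same vega.)

176.36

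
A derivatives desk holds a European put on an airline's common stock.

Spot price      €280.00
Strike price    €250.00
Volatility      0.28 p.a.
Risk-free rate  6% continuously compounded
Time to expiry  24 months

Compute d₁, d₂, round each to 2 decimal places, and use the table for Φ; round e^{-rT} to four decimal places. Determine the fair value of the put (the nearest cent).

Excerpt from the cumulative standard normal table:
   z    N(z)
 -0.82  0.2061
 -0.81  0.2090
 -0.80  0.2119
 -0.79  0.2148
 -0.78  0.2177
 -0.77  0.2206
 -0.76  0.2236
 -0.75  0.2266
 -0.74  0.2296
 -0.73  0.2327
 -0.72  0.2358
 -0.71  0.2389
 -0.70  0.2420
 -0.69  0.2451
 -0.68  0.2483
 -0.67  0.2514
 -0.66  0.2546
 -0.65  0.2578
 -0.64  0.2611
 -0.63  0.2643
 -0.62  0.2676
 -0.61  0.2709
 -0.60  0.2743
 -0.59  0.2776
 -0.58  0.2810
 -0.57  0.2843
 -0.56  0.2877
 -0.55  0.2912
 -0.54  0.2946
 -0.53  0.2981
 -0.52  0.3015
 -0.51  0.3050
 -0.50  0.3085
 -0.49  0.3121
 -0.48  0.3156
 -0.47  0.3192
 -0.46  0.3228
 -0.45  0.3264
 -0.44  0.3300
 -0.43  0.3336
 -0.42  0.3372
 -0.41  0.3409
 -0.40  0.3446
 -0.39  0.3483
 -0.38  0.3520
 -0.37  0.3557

€17.08

σ√T = 0.28 × 1.4142 = 0.3960
d₁ = [ln(280/250) + (0.06 + 0.28²/2)·2] / 0.3960 = [0.1133 + 0.1984] / 0.3960 = 0.7872 → 0.79
d₂ = d₁ − σ√T = 0.7872 − 0.3960 = 0.3913 → 0.39
e^(−rT) = e^(−0.06·2) = 0.8869
N(−d₂) = N(-0.39) = 0.3483;  N(−d₁) = N(-0.79) = 0.2148
P = 250·0.8869·0.3483 − 280·0.2148 = 77.2268 − 60.1440 = 17.0828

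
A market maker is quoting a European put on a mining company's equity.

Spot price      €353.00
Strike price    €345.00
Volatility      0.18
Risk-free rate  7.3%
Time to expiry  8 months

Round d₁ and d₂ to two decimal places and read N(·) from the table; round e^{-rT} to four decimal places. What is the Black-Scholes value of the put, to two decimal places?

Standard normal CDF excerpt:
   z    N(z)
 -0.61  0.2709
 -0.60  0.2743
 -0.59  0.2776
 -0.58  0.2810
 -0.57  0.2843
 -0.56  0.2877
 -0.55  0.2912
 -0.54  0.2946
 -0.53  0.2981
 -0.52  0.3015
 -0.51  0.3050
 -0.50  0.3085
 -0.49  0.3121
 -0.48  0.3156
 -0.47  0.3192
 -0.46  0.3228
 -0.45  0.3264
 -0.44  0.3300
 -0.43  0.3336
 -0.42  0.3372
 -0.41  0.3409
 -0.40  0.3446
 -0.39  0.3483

€10.47

T = 0.6667;  σ√T = 0.1470
ln(S/K) + (r + σ²/2)T = ln(353/345) + (0.073 + 0.18²/2)·0.6667 = 0.0229 + 0.0595 = 0.0824
d₁ = 0.0824 / 0.1470 = 0.5606 ⇒ 0.56
d₂ = d₁ − σ√T = 0.5606 − 0.1470 = 0.4136 ⇒ 0.41
exp(−rT) = exp(−0.073·0.6667) = 0.9525
N(−d₂) = N(-0.41) = 0.3409;  N(−d₁) = N(-0.56) = 0.2877
P = 345·0.9525·0.3409 − 353·0.2877 = 112.0240 − 101.5581 = 10.4659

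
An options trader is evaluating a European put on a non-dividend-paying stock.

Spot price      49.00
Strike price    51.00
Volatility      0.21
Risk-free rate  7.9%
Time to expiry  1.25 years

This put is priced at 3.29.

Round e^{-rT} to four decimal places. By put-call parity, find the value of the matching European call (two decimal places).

e^(−rT) = e^(−0.079·1.25) = 0.9060
Put-call parity: C − P = S − K·e^(−rT) = 49 − 51·0.9060 = 49 − 46.2060 = 2.7940
C = P + (C − P) = 3.29 + (2.7940) = 6.0840

6.08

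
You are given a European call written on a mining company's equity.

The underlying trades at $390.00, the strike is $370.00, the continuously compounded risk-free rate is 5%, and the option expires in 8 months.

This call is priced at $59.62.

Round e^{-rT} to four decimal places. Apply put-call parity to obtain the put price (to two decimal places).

$27.48

e^(−rT) = e^(−0.05·0.6667) = 0.9672
Put-call parity: C − P = S − K·e^(−rT) = 390 − 370·0.9672 = 390 − 357.8640 = 32.1360
P = C − (C − P) = 59.62 − (32.1360) = 27.4840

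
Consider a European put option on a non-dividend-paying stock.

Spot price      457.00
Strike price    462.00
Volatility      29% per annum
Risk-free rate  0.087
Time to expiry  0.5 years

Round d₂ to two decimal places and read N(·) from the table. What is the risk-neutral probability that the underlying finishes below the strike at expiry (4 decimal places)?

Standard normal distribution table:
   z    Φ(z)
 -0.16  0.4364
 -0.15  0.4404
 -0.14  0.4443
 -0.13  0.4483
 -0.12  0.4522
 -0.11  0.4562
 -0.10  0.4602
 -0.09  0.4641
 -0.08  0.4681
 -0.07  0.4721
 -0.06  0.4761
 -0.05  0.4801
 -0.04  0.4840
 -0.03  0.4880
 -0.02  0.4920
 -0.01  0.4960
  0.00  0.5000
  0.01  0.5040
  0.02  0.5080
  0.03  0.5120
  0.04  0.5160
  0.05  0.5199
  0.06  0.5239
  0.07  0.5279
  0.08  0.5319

0.4761

σ√T = 0.29·√0.5 = 0.2051
d₁ = [ln(457/462) + (0.087 + ½·0.29²)·0.5] / (σ√T) = (-0.0109 + 0.0645) / 0.2051 = 0.2616 which rounds to 0.26
d₂ = 0.2616 − 0.2051 = 0.0565 which rounds to 0.06
Pr(exercise) under Q = N(−d₂) = N(-0.06) = 0.4761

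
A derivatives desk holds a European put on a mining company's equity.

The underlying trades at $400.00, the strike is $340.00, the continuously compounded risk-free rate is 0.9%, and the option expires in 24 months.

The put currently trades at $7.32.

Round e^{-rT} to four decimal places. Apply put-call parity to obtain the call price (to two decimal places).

$73.37

e^(−rT) = e^(−0.009·2) = 0.9822
Put-call parity: C − P = S − K·e^(−rT) = 400 − 340·0.9822 = 400 − 333.9480 = 66.0520
C = P + (C − P) = 7.32 + (66.0520) = 73.3720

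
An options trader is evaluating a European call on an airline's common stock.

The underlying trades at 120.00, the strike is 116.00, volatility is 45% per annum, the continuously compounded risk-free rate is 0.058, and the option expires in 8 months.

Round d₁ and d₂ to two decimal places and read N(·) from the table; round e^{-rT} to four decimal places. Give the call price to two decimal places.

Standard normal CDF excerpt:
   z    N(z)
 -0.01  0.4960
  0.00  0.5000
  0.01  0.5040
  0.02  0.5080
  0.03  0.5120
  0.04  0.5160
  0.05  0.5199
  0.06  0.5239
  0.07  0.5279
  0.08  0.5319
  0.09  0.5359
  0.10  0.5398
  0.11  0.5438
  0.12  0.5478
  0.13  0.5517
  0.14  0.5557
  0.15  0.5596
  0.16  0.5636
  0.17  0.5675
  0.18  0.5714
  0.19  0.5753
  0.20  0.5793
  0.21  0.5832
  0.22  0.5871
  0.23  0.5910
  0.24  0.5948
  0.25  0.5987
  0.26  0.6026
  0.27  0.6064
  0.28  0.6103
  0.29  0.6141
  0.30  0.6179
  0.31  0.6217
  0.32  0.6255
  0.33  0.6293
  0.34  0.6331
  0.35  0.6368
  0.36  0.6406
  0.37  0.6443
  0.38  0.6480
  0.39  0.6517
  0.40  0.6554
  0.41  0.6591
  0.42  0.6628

T = 0.6667;  σ√T = 0.3674
d₁ = [ln(120/116) + (0.058 + ½·0.45²)·0.6667] / (σ√T) = (0.0339 + 0.1062) / 0.3674 = 0.3812 ⇒ 0.38
d₂ = 0.3812 − 0.3674 = 0.0138 ⇒ 0.01
e^(−rT) = e^(−0.058·0.6667) = 0.9621
C = 120·N(0.38) − 116·0.9621·N(0.01) = 120·0.6480 − 116·0.9621·0.5040 = 77.7600 − 56.2482 = 21.5118

21.51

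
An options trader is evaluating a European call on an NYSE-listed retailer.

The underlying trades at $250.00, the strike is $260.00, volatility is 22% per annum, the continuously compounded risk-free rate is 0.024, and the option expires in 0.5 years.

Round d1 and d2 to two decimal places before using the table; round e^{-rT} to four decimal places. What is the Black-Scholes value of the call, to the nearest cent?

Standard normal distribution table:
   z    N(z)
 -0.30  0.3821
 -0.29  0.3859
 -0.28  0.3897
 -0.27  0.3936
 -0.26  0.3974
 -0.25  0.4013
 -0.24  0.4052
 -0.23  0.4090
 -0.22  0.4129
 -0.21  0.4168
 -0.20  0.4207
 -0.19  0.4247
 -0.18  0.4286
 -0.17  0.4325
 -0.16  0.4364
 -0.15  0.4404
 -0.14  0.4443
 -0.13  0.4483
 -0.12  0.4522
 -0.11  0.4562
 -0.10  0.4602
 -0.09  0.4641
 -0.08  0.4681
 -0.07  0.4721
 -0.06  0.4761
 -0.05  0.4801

σ√T = 0.22·√0.5 = 0.1556
ln(S/K) + (r + σ²/2)T = ln(250/260) + (0.024 + 0.22²/2)·0.5 = -0.0392 + 0.0241 = -0.0151
d₁ = -0.0151 / 0.1556 = -0.0972 ≈ -0.10
d₂ = d₁ − σ√T = -0.0972 − 0.1556 = -0.2528 ≈ -0.25
exp(−rT) = exp(−0.024·0.5) = 0.9881
N(d₁) = N(-0.10) = 0.4602;  N(d₂) = N(-0.25) = 0.4013
C = 250·0.4602 − 260·0.9881·0.4013 = 115.0500 − 103.0964 = 11.9536

$11.95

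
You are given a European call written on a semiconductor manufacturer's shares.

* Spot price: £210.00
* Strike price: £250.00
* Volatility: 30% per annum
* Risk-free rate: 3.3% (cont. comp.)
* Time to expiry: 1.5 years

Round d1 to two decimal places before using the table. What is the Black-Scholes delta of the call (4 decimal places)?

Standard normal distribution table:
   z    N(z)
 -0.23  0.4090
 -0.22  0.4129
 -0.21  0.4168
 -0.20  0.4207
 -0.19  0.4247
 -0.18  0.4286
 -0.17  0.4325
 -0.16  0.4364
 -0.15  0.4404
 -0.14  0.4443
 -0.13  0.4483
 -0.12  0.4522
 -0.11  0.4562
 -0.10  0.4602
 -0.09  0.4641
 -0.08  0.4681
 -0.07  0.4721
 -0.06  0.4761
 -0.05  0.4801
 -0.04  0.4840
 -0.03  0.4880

0.4364

T = 1.5;  σ√T = 0.3674
d₁ = [ln(210/250) + (0.033 + 0.3²/2)·1.5] / 0.3674 = [-0.1744 + 0.1170] / 0.3674 = -0.1561 ≈ -0.16
N(d₁) = N(-0.16) = 0.4364
Δ_call = N(d₁) = 0.4364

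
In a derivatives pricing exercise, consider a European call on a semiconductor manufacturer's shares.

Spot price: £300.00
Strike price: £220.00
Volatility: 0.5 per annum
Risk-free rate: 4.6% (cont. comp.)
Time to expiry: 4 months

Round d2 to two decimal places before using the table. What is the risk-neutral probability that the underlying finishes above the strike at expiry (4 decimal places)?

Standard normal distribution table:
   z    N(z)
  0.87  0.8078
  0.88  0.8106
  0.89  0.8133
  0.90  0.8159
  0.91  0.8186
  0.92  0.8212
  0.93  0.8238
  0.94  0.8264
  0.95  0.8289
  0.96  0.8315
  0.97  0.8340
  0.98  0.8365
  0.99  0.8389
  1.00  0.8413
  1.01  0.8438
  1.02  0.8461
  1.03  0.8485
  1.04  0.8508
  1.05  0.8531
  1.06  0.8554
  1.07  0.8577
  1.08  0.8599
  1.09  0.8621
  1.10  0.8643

σ√T = 0.5·√0.3333 = 0.2887
d₁ = [ln(300/220) + (0.046 + ½·0.5²)·0.3333] / (σ√T) = (0.3102 + 0.0570) / 0.2887 = 1.2719 which rounds to 1.27
d₂ = 1.2719 − 0.2887 = 0.9832 which rounds to 0.98
Risk-neutral Pr[S_T > K] = N(d₂) = N(0.98) = 0.8365

0.8365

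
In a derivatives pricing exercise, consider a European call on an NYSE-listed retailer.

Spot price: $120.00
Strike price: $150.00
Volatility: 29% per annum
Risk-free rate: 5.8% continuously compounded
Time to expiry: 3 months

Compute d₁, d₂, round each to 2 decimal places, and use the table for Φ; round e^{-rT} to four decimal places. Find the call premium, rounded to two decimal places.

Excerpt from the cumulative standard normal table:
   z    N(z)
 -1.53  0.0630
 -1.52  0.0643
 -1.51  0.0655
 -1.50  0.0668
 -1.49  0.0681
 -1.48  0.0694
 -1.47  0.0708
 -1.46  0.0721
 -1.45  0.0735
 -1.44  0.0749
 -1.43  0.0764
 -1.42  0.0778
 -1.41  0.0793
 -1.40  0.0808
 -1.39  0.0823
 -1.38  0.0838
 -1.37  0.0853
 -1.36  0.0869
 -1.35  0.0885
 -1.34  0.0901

$0.55

σ√T = 0.29·√0.25 = 0.1450
d₁ = [ln(120/150) + (0.058 + ½·0.29²)·0.25] / (σ√T) = (-0.2231 + 0.0250) / 0.1450 = -1.3664 ⇒ -1.37
d₂ = -1.3664 − 0.1450 = -1.5114 ⇒ -1.51
e^(−rT) = e^(−0.058·0.25) = 0.9856
N(d₁) = N(-1.37) = 0.0853;  N(d₂) = N(-1.51) = 0.0655
C = 120·0.0853 − 150·0.9856·0.0655 = 10.2360 − 9.6835 = 0.5525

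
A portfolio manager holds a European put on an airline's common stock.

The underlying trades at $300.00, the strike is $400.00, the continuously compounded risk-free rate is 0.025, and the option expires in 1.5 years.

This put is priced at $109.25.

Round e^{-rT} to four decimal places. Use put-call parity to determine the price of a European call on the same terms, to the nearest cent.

exp(−rT) = exp(−0.025·1.5) = 0.9632
Put-call parity: C − P = S − K·e^(−rT) = 300 − 400·0.9632 = 300 − 385.2800 = -85.2800
C = P + (C − P) = 109.25 + (-85.2800) = 23.9700

$23.97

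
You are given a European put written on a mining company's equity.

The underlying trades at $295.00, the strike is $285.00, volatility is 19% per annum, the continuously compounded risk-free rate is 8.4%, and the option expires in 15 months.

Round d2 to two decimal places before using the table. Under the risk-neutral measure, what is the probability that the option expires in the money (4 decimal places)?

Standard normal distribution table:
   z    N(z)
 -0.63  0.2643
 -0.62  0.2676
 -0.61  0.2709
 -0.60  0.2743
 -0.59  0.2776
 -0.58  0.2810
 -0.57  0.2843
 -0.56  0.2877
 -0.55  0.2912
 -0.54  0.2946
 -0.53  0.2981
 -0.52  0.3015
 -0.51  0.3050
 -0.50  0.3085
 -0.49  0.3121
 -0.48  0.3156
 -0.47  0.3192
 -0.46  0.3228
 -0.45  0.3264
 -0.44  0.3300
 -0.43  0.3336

0.2912

σ√T = 0.19·√1.25 = 0.2124
d₁ = [ln(295/285) + (0.084 + 0.19²/2)·1.25] / 0.2124 = [0.0345 + 0.1276] / 0.2124 = 0.7628 ⇒ 0.76
d₂ = d₁ − σ√T = 0.7628 − 0.2124 = 0.5504 ⇒ 0.55
Risk-neutral Pr[S_T < K] = N(−d₂) = N(-0.55) = 0.2912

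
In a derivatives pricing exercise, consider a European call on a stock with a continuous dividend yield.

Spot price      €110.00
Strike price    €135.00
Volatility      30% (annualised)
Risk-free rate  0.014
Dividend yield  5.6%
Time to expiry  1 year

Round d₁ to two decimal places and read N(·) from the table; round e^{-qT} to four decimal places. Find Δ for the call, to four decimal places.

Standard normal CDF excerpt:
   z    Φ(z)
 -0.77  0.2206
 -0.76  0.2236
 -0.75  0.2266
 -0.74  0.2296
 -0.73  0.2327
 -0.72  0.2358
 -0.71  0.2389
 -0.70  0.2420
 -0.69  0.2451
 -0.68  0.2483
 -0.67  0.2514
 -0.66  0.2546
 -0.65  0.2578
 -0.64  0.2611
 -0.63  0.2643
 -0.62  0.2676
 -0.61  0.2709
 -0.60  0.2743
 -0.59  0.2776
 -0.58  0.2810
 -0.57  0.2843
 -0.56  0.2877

T = 1;  σ√T = 0.3000
d₁ = [ln(110/135) + (0.014 − 0.056 + ½·0.3²)·1] / (σ√T) = (-0.2048 + 0.0030) / 0.3000 = -0.6726 → -0.67
N(d₁) = N(-0.67) = 0.2514
Δ_call = e^(−qT)·N(d₁) = 0.9455·0.2514 = 0.2377

0.2377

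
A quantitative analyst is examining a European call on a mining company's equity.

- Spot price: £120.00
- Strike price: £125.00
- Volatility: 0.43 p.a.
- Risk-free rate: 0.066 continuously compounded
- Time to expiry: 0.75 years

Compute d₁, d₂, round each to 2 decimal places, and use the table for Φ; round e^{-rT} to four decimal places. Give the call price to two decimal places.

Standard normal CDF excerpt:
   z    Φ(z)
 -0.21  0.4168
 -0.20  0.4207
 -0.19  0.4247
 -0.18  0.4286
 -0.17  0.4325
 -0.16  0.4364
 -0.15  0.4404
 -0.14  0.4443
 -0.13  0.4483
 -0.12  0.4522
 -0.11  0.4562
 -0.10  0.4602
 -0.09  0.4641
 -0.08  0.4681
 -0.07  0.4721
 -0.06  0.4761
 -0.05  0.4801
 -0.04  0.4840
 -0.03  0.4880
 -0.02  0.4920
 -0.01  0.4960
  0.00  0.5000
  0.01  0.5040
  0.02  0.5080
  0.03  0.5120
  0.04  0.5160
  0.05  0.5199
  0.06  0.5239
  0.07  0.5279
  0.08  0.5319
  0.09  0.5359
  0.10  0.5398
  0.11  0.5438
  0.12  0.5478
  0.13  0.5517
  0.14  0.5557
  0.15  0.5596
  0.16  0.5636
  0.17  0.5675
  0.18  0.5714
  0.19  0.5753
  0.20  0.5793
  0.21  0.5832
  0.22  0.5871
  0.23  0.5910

£18.07

σ√T = 0.43 × 0.8660 = 0.3724
d₁ = [ln(120/125) + (0.066 + ½·0.43²)·0.75] / (σ√T) = (-0.0408 + 0.1188) / 0.3724 = 0.2095 → 0.21
d₂ = 0.2095 − 0.3724 = -0.1629 → -0.16
exp(−rT) = exp(−0.066·0.75) = 0.9517
N(d₁) = N(0.21) = 0.5832;  N(d₂) = N(-0.16) = 0.4364
C = 120·0.5832 − 125·0.9517·0.4364 = 69.9840 − 51.9152 = 18.0688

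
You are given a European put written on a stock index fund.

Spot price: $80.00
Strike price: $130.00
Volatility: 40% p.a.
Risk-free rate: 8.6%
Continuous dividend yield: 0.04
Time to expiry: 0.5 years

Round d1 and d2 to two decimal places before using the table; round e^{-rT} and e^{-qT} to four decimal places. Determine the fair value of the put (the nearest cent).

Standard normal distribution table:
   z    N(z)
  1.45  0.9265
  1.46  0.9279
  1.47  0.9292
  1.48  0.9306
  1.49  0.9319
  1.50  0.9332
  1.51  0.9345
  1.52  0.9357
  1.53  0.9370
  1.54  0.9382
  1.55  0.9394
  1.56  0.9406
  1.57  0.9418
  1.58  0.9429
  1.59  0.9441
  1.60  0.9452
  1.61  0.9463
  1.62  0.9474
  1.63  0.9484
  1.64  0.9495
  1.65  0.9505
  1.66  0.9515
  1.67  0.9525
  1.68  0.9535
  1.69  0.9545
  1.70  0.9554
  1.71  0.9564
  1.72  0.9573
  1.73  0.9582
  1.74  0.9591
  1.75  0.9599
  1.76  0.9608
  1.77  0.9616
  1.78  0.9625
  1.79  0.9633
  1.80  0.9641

σ√T = 0.4 × 0.7071 = 0.2828
d₁ = [ln(80/130) + (0.086 − 0.04 + ½·0.4²)·0.5] / (σ√T) = (-0.4855 + 0.0630) / 0.2828 = -1.4938 ⇒ -1.49
d₂ = -1.4938 − 0.2828 = -1.7766 ⇒ -1.78
e^(−qT) = e^(−0.04·0.5) = 0.9802;  e^(−rT) = e^(−0.086·0.5) = 0.9579
N(−d₂) = N(1.78) = 0.9625;  N(−d₁) = N(1.49) = 0.9319
P = 130·0.9579·0.9625 − 80·0.9802·0.9319 = 119.8572 − 73.0759 = 46.7814

$46.78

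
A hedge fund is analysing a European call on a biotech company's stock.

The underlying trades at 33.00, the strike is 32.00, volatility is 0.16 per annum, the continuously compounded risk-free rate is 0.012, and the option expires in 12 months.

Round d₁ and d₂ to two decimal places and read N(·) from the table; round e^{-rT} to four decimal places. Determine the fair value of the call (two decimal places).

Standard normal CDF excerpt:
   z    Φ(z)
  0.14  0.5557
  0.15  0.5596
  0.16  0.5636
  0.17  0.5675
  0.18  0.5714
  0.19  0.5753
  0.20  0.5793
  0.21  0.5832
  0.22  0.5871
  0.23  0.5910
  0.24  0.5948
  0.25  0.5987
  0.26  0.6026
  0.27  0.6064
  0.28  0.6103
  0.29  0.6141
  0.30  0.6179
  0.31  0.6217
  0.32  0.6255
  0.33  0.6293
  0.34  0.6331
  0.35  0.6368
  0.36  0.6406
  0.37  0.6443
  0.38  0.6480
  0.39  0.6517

2.82

T = 1;  σ√T = 0.1600
d₁ = [ln(33/32) + (0.012 + ½·0.16²)·1] / (σ√T) = (0.0308 + 0.0248) / 0.1600 = 0.3473 ⇒ 0.35
d₂ = 0.3473 − 0.1600 = 0.1873 ⇒ 0.19
exp(−rT) = exp(−0.012·1) = 0.9881
C = 33·N(0.35) − 32·0.9881·N(0.19) = 33·0.6368 − 32·0.9881·0.5753 = 21.0144 − 18.1905 = 2.8239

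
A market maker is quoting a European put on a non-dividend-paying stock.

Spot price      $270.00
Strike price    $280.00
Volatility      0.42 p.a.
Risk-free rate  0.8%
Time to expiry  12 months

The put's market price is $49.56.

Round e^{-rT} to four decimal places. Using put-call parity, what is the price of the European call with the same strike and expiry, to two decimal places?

e^(−rT) = e^(−0.008·1) = 0.9920
Put-call parity: C − P = S − K·e^(−rT) = 270 − 280·0.9920 = 270 − 277.7600 = -7.7600
C = P + (C − P) = 49.56 + (-7.7600) = 41.8000

$41.80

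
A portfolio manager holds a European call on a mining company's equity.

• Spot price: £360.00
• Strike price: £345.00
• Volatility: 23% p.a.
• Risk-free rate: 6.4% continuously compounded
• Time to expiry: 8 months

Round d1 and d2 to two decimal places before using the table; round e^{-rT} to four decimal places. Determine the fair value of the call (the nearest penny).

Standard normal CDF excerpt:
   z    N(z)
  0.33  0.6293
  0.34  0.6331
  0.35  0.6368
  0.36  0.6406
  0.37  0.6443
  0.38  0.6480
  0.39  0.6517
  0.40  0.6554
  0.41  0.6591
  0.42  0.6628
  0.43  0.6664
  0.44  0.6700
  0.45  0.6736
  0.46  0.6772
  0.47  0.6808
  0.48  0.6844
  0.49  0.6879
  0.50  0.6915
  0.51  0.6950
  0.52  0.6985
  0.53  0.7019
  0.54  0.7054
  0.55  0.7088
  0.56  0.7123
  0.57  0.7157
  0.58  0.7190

£43.40

σ√T = 0.23·√0.6667 = 0.1878
d₁ = [ln(360/345) + (0.064 + ½·0.23²)·0.6667] / (σ√T) = (0.0426 + 0.0603) / 0.1878 = 0.5477 → 0.55
d₂ = 0.5477 − 0.1878 = 0.3599 → 0.36
e^(−rT) = e^(−0.064·0.6667) = 0.9582
N(d₁) = N(0.55) = 0.7088;  N(d₂) = N(0.36) = 0.6406
C = 360·0.7088 − 345·0.9582·0.6406 = 255.1680 − 211.7689 = 43.3991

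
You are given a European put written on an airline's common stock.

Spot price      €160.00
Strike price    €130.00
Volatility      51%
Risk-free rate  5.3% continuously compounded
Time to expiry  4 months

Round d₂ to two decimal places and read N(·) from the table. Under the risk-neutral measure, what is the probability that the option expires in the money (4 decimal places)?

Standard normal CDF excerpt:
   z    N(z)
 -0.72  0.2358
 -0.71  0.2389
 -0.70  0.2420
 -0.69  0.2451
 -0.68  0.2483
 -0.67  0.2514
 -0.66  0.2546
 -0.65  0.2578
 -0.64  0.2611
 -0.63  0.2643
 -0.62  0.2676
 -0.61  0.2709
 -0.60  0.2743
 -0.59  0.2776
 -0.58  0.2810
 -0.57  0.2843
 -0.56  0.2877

σ√T = 0.51·√0.3333 = 0.2944
d₁ = [ln(160/130) + (0.053 + ½·0.51²)·0.3333] / (σ√T) = (0.2076 + 0.0610) / 0.2944 = 0.9124 ≈ 0.91
d₂ = 0.9124 − 0.2944 = 0.6180 ≈ 0.62
Risk-neutral Pr[S_T < K] = N(−d₂) = N(-0.62) = 0.2676

0.2676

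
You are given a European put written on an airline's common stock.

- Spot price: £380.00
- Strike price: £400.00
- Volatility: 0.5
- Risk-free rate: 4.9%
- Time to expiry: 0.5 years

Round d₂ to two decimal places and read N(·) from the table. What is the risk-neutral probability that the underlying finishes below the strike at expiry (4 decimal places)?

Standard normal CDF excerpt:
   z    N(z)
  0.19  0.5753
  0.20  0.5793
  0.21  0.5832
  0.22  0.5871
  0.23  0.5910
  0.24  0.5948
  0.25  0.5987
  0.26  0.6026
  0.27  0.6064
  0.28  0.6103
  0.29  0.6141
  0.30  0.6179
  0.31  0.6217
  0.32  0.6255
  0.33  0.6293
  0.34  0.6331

σ√T = 0.5 × 0.7071 = 0.3536
ln(S/K) + (r + σ²/2)T = ln(380/400) + (0.049 + 0.5²/2)·0.5 = -0.0513 + 0.0870 = 0.0357
d₁ = 0.0357 / 0.3536 = 0.1010 ≈ 0.10
d₂ = d₁ − σ√T = 0.1010 − 0.3536 = -0.2526 ≈ -0.25
Pr(exercise) under Q = N(−d₂) = N(0.25) = 0.5987

0.5987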